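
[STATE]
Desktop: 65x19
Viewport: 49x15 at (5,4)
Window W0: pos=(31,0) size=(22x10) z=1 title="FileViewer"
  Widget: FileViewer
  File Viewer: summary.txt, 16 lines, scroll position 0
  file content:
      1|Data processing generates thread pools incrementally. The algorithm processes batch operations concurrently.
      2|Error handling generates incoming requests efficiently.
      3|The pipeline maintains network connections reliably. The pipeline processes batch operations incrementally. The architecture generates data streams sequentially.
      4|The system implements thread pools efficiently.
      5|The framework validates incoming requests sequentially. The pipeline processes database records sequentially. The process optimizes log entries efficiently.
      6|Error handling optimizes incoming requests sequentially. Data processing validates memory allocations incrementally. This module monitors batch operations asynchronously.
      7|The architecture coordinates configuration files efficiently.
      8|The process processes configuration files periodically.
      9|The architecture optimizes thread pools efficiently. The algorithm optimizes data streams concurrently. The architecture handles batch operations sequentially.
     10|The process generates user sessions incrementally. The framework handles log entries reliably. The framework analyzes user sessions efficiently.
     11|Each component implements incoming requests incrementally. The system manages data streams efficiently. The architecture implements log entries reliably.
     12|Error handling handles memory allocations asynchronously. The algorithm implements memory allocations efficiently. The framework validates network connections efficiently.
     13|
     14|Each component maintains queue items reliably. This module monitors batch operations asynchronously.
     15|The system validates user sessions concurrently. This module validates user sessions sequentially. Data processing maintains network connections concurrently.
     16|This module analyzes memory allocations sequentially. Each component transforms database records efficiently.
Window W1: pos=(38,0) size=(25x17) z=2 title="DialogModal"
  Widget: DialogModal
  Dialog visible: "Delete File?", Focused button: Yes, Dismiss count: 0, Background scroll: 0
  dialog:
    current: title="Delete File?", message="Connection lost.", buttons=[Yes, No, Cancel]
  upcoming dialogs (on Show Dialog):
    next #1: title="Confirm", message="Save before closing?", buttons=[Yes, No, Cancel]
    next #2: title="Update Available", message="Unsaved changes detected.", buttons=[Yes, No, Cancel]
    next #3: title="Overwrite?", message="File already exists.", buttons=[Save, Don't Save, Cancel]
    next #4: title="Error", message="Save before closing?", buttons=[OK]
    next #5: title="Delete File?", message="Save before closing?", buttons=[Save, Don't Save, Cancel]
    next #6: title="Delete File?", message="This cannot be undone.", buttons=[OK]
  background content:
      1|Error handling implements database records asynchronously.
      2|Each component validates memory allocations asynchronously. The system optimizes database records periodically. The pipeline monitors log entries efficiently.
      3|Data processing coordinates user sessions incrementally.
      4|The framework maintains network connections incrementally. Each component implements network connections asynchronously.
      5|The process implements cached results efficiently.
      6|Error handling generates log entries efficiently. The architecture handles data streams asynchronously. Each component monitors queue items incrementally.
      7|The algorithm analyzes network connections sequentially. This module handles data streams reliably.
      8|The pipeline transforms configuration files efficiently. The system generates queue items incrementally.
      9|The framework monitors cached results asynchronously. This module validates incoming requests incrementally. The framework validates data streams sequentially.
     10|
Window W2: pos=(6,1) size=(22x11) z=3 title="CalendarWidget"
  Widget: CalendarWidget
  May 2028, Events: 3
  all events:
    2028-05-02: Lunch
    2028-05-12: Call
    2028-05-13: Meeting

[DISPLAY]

 ┃      May 2028      ┃   ┃Error ┃Each component 
 ┃Mo Tu We Th Fr Sa Su┃   ┃The pi┃Data processing
 ┃ 1  2*  3  4  5  6  ┃   ┃The sy┃The framework m
 ┃ 8  9 10 11 12* 13* ┃   ┃The fr┃Th┌────────────
 ┃15 16 17 18 19 20 21┃   ┃Error ┃Er│   Delete Fi
 ┃22 23 24 25 26 27 28┃   ┗━━━━━━┃Th│ Connection 
 ┃29 30 31            ┃          ┃Th│[Yes]  No   
 ┗━━━━━━━━━━━━━━━━━━━━┛          ┃Th└────────────
                                 ┃               
                                 ┃               
                                 ┃               
                                 ┃               
                                 ┗━━━━━━━━━━━━━━━
                                                 
                                                 


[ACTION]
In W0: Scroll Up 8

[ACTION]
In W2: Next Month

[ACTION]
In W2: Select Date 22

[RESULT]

 ┃     June 2028      ┃   ┃Error ┃Each component 
 ┃Mo Tu We Th Fr Sa Su┃   ┃The pi┃Data processing
 ┃          1  2  3  4┃   ┃The sy┃The framework m
 ┃ 5  6  7  8  9 10 11┃   ┃The fr┃Th┌────────────
 ┃12 13 14 15 16 17 18┃   ┃Error ┃Er│   Delete Fi
 ┃19 20 21 [22] 23 24 ┃   ┗━━━━━━┃Th│ Connection 
 ┃26 27 28 29 30      ┃          ┃Th│[Yes]  No   
 ┗━━━━━━━━━━━━━━━━━━━━┛          ┃Th└────────────
                                 ┃               
                                 ┃               
                                 ┃               
                                 ┃               
                                 ┗━━━━━━━━━━━━━━━
                                                 
                                                 


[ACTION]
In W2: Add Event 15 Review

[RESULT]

 ┃     June 2028      ┃   ┃Error ┃Each component 
 ┃Mo Tu We Th Fr Sa Su┃   ┃The pi┃Data processing
 ┃          1  2  3  4┃   ┃The sy┃The framework m
 ┃ 5  6  7  8  9 10 11┃   ┃The fr┃Th┌────────────
 ┃12 13 14 15* 16 17 1┃   ┃Error ┃Er│   Delete Fi
 ┃19 20 21 [22] 23 24 ┃   ┗━━━━━━┃Th│ Connection 
 ┃26 27 28 29 30      ┃          ┃Th│[Yes]  No   
 ┗━━━━━━━━━━━━━━━━━━━━┛          ┃Th└────────────
                                 ┃               
                                 ┃               
                                 ┃               
                                 ┃               
                                 ┗━━━━━━━━━━━━━━━
                                                 
                                                 


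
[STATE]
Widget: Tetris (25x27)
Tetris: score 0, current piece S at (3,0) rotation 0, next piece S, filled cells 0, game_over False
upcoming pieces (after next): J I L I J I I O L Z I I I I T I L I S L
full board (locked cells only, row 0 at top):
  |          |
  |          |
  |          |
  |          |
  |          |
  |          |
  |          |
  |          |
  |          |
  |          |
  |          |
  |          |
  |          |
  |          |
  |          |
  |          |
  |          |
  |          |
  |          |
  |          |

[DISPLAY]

    ░░    │Next:         
   ░░     │ ░░           
          │░░            
          │              
          │              
          │              
          │Score:        
          │0             
          │              
          │              
          │              
          │              
          │              
          │              
          │              
          │              
          │              
          │              
          │              
          │              
          │              
          │              
          │              
          │              
          │              
          │              
          │              


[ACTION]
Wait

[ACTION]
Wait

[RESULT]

          │Next:         
          │ ░░           
    ░░    │░░            
   ░░     │              
          │              
          │              
          │Score:        
          │0             
          │              
          │              
          │              
          │              
          │              
          │              
          │              
          │              
          │              
          │              
          │              
          │              
          │              
          │              
          │              
          │              
          │              
          │              
          │              


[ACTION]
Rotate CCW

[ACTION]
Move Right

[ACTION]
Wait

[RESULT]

          │Next:         
          │ ░░           
          │░░            
    ░     │              
    ░░    │              
     ░    │              
          │Score:        
          │0             
          │              
          │              
          │              
          │              
          │              
          │              
          │              
          │              
          │              
          │              
          │              
          │              
          │              
          │              
          │              
          │              
          │              
          │              
          │              


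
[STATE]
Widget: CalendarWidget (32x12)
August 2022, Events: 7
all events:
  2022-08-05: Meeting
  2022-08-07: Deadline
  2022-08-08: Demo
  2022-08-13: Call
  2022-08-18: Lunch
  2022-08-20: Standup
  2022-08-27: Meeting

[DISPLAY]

          August 2022           
Mo Tu We Th Fr Sa Su            
 1  2  3  4  5*  6  7*          
 8*  9 10 11 12 13* 14          
15 16 17 18* 19 20* 21          
22 23 24 25 26 27* 28           
29 30 31                        
                                
                                
                                
                                
                                


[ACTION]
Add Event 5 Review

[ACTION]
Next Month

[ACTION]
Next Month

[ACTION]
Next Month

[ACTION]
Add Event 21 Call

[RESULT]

         November 2022          
Mo Tu We Th Fr Sa Su            
    1  2  3  4  5  6            
 7  8  9 10 11 12 13            
14 15 16 17 18 19 20            
21* 22 23 24 25 26 27           
28 29 30                        
                                
                                
                                
                                
                                


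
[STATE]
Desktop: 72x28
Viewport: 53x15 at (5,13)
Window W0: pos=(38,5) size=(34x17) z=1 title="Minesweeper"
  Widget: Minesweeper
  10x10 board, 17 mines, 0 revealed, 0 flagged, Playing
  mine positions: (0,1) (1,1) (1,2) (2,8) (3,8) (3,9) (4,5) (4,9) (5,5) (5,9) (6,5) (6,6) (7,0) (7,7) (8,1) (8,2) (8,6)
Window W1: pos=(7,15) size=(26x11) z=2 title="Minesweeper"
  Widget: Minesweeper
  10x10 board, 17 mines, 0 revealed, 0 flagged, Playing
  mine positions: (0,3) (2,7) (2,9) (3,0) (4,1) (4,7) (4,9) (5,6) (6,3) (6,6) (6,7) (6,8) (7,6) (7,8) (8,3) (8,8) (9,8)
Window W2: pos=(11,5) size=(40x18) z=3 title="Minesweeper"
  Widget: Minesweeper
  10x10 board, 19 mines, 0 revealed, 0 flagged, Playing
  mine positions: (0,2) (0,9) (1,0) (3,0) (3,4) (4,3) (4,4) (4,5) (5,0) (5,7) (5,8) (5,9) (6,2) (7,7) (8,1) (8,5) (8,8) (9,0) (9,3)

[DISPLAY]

      ┃■■■■■■■■■■                            ┃       
      ┃■■■■■■■■■■                            ┃       
  ┏━━━┃■■■■■■■■■■                            ┃       
  ┃ Mi┃■■■■■■■■■■                            ┃       
  ┠───┃■■■■■■■■■■                            ┃       
  ┃■■■┃                                      ┃       
  ┃■■■┃                                      ┃       
  ┃■■■┃                                      ┃       
  ┃■■■┃                                      ┃━━━━━━━
  ┃■■■┗━━━━━━━━━━━━━━━━━━━━━━━━━━━━━━━━━━━━━━┛       
  ┃■■■■■■■■■■              ┃                         
  ┃■■■■■■■■■■              ┃                         
  ┗━━━━━━━━━━━━━━━━━━━━━━━━┛                         
                                                     
                                                     


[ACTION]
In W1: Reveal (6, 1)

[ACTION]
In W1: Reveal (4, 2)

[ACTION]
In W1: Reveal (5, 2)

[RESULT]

      ┃■■■■■■■■■■                            ┃       
      ┃■■■■■■■■■■                            ┃       
  ┏━━━┃■■■■■■■■■■                            ┃       
  ┃ Mi┃■■■■■■■■■■                            ┃       
  ┠───┃■■■■■■■■■■                            ┃       
  ┃■■■┃                                      ┃       
  ┃■■■┃                                      ┃       
  ┃■■■┃                                      ┃       
  ┃■■■┃                                      ┃━━━━━━━
  ┃■■1┗━━━━━━━━━━━━━━━━━━━━━━━━━━━━━━━━━━━━━━┛       
  ┃112■■■■■■■              ┃                         
  ┃  1■■■■■■■              ┃                         
  ┗━━━━━━━━━━━━━━━━━━━━━━━━┛                         
                                                     
                                                     


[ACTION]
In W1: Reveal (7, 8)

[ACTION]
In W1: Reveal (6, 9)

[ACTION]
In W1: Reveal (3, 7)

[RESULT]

      ┃■■■■■■■■■■                            ┃       
      ┃■■■■■■■■■■                            ┃       
  ┏━━━┃■■■■■■■■■■                            ┃       
  ┃ Mi┃■■■■■■■■■■                            ┃       
  ┠───┃■■■■■■■■■■                            ┃       
  ┃■■■┃                                      ┃       
  ┃■■■┃                                      ┃       
  ┃■■■┃                                      ┃       
  ┃✹■■┃                                      ┃━━━━━━━
  ┃■✹1┗━━━━━━━━━━━━━━━━━━━━━━━━━━━━━━━━━━━━━━┛       
  ┃112■■■✹■■■              ┃                         
  ┃  1✹■■✹✹✹■              ┃                         
  ┗━━━━━━━━━━━━━━━━━━━━━━━━┛                         
                                                     
                                                     


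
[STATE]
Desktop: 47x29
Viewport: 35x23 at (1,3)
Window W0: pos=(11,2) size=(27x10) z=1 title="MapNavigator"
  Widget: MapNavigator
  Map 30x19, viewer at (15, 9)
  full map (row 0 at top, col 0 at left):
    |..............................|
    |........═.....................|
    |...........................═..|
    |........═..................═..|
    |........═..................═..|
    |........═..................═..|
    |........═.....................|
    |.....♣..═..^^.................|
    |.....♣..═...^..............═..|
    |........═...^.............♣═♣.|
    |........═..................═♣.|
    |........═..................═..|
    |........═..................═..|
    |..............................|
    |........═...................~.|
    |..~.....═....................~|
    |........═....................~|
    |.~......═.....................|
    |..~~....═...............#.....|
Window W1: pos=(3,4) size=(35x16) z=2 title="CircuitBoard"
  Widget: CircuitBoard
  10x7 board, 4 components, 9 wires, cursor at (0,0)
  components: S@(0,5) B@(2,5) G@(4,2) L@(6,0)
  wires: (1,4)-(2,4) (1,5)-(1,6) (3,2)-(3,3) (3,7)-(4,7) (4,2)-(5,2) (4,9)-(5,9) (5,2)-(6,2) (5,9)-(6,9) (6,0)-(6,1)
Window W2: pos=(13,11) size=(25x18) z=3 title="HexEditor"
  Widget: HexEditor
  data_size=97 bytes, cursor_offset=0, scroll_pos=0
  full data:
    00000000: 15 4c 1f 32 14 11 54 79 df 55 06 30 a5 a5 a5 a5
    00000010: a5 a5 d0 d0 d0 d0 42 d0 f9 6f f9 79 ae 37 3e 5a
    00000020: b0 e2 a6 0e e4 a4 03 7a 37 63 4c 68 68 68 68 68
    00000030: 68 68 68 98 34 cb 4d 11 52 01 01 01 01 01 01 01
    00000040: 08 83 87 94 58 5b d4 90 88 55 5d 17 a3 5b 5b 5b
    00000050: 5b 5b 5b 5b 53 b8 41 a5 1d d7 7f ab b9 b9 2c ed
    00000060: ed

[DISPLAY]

          ┃ MapNavigator           
  ┏━━━━━━━━━━━━━━━━━━━━━━━━━━━━━━━━
  ┃ CircuitBoard                   
  ┠────────────────────────────────
  ┃   0 1 2 3 4 5 6 7 8 9          
  ┃0  [.]                  S       
  ┃                                
  ┃1                   ·   · ─ ·   
  ┃         ┏━━━━━━━━━━━━━━━━━━━━━━
  ┃2        ┃ HexEditor            
  ┃         ┠──────────────────────
  ┃3        ┃00000000  15 4c 1f 32 
  ┃         ┃00000010  a5 a5 d0 d0 
  ┃4        ┃00000020  b0 e2 a6 0e 
  ┃         ┃00000030  68 68 68 98 
  ┃5        ┃00000040  08 83 87 94 
  ┗━━━━━━━━━┃00000050  5b 5b 5b 5b 
            ┃00000060  ed          
            ┃                      
            ┃                      
            ┃                      
            ┃                      
            ┃                      


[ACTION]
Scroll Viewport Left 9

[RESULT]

           ┃ MapNavigator          
   ┏━━━━━━━━━━━━━━━━━━━━━━━━━━━━━━━
   ┃ CircuitBoard                  
   ┠───────────────────────────────
   ┃   0 1 2 3 4 5 6 7 8 9         
   ┃0  [.]                  S      
   ┃                               
   ┃1                   ·   · ─ ·  
   ┃         ┏━━━━━━━━━━━━━━━━━━━━━
   ┃2        ┃ HexEditor           
   ┃         ┠─────────────────────
   ┃3        ┃00000000  15 4c 1f 32
   ┃         ┃00000010  a5 a5 d0 d0
   ┃4        ┃00000020  b0 e2 a6 0e
   ┃         ┃00000030  68 68 68 98
   ┃5        ┃00000040  08 83 87 94
   ┗━━━━━━━━━┃00000050  5b 5b 5b 5b
             ┃00000060  ed         
             ┃                     
             ┃                     
             ┃                     
             ┃                     
             ┃                     


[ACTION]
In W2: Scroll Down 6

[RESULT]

           ┃ MapNavigator          
   ┏━━━━━━━━━━━━━━━━━━━━━━━━━━━━━━━
   ┃ CircuitBoard                  
   ┠───────────────────────────────
   ┃   0 1 2 3 4 5 6 7 8 9         
   ┃0  [.]                  S      
   ┃                               
   ┃1                   ·   · ─ ·  
   ┃         ┏━━━━━━━━━━━━━━━━━━━━━
   ┃2        ┃ HexEditor           
   ┃         ┠─────────────────────
   ┃3        ┃00000060  ed         
   ┃         ┃                     
   ┃4        ┃                     
   ┃         ┃                     
   ┃5        ┃                     
   ┗━━━━━━━━━┃                     
             ┃                     
             ┃                     
             ┃                     
             ┃                     
             ┃                     
             ┃                     


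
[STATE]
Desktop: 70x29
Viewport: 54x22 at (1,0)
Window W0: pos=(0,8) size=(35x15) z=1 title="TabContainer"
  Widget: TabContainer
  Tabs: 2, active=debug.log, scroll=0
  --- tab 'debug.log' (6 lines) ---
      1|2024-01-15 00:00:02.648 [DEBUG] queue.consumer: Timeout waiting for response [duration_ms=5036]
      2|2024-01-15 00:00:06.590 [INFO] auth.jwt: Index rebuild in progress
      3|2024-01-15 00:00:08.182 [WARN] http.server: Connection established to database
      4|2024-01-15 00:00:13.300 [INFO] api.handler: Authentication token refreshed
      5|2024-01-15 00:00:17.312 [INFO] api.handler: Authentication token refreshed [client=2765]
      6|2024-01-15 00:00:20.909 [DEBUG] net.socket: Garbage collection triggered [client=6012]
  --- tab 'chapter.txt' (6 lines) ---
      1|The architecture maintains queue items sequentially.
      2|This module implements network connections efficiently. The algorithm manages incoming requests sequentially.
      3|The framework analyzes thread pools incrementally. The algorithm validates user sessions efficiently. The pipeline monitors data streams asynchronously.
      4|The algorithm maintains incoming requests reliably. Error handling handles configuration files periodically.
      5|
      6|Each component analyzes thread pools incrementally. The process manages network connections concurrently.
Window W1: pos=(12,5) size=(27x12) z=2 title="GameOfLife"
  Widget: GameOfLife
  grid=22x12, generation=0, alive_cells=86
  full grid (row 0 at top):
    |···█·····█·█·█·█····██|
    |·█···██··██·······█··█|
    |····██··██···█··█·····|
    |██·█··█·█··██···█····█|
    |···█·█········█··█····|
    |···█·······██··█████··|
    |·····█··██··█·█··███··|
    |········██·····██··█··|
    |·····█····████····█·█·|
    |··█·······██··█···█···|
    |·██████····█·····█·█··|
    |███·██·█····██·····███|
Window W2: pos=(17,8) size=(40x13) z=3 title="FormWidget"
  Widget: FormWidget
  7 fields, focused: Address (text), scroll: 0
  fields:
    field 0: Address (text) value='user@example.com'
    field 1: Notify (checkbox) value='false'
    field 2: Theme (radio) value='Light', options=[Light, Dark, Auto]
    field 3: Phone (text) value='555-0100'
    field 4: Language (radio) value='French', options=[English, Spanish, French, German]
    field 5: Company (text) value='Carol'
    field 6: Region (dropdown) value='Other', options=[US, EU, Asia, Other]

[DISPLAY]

                                                      
                                                      
                                                      
                                                      
                                                      
           ┏━━━━━━━━━━━━━━━━━━━━━━━━━┓                
           ┃ GameOfLife              ┃                
           ┠─────────────────────────┨                
━━━━━━━━━━━┃Gen:┏━━━━━━━━━━━━━━━━━━━━━━━━━━━━━━━━━━━━━
 TabContain┃····┃ FormWidget                          
───────────┃██·█┠─────────────────────────────────────
[debug.log]┃···█┃> Address:    [user@example.com      
───────────┃···█┃  Notify:     [ ]                    
2024-01-15 ┃····┃  Theme:      (●) Light  ( ) Dark  ( 
2024-01-15 ┃····┃  Phone:      [555-0100              
2024-01-15 ┃····┃  Language:   ( ) English  ( ) Spanis
2024-01-15 ┗━━━━┃  Company:    [Carol                 
2024-01-15 00:00┃  Region:     [Other                ▼
2024-01-15 00:00┃                                     
                ┃                                     
                ┗━━━━━━━━━━━━━━━━━━━━━━━━━━━━━━━━━━━━━
                                 ┃                    


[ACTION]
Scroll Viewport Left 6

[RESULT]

                                                      
                                                      
                                                      
                                                      
                                                      
            ┏━━━━━━━━━━━━━━━━━━━━━━━━━┓               
            ┃ GameOfLife              ┃               
            ┠─────────────────────────┨               
┏━━━━━━━━━━━┃Gen:┏━━━━━━━━━━━━━━━━━━━━━━━━━━━━━━━━━━━━
┃ TabContain┃····┃ FormWidget                         
┠───────────┃██·█┠────────────────────────────────────
┃[debug.log]┃···█┃> Address:    [user@example.com     
┃───────────┃···█┃  Notify:     [ ]                   
┃2024-01-15 ┃····┃  Theme:      (●) Light  ( ) Dark  (
┃2024-01-15 ┃····┃  Phone:      [555-0100             
┃2024-01-15 ┃····┃  Language:   ( ) English  ( ) Spani
┃2024-01-15 ┗━━━━┃  Company:    [Carol                
┃2024-01-15 00:00┃  Region:     [Other                
┃2024-01-15 00:00┃                                    
┃                ┃                                    
┃                ┗━━━━━━━━━━━━━━━━━━━━━━━━━━━━━━━━━━━━
┃                                 ┃                   


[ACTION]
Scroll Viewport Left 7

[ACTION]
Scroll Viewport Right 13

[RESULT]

                                                      
                                                      
                                                      
                                                      
                                                      
━━━━━━━━━━━━━━━━━━━━━━━━━┓                            
 GameOfLife              ┃                            
─────────────────────────┨                            
Gen:┏━━━━━━━━━━━━━━━━━━━━━━━━━━━━━━━━━━━━━━┓          
····┃ FormWidget                           ┃          
██·█┠──────────────────────────────────────┨          
···█┃> Address:    [user@example.com      ]┃          
···█┃  Notify:     [ ]                     ┃          
····┃  Theme:      (●) Light  ( ) Dark  ( )┃          
····┃  Phone:      [555-0100              ]┃          
····┃  Language:   ( ) English  ( ) Spanish┃          
━━━━┃  Company:    [Carol                 ]┃          
0:00┃  Region:     [Other                ▼]┃          
0:00┃                                      ┃          
    ┃                                      ┃          
    ┗━━━━━━━━━━━━━━━━━━━━━━━━━━━━━━━━━━━━━━┛          
                     ┃                                


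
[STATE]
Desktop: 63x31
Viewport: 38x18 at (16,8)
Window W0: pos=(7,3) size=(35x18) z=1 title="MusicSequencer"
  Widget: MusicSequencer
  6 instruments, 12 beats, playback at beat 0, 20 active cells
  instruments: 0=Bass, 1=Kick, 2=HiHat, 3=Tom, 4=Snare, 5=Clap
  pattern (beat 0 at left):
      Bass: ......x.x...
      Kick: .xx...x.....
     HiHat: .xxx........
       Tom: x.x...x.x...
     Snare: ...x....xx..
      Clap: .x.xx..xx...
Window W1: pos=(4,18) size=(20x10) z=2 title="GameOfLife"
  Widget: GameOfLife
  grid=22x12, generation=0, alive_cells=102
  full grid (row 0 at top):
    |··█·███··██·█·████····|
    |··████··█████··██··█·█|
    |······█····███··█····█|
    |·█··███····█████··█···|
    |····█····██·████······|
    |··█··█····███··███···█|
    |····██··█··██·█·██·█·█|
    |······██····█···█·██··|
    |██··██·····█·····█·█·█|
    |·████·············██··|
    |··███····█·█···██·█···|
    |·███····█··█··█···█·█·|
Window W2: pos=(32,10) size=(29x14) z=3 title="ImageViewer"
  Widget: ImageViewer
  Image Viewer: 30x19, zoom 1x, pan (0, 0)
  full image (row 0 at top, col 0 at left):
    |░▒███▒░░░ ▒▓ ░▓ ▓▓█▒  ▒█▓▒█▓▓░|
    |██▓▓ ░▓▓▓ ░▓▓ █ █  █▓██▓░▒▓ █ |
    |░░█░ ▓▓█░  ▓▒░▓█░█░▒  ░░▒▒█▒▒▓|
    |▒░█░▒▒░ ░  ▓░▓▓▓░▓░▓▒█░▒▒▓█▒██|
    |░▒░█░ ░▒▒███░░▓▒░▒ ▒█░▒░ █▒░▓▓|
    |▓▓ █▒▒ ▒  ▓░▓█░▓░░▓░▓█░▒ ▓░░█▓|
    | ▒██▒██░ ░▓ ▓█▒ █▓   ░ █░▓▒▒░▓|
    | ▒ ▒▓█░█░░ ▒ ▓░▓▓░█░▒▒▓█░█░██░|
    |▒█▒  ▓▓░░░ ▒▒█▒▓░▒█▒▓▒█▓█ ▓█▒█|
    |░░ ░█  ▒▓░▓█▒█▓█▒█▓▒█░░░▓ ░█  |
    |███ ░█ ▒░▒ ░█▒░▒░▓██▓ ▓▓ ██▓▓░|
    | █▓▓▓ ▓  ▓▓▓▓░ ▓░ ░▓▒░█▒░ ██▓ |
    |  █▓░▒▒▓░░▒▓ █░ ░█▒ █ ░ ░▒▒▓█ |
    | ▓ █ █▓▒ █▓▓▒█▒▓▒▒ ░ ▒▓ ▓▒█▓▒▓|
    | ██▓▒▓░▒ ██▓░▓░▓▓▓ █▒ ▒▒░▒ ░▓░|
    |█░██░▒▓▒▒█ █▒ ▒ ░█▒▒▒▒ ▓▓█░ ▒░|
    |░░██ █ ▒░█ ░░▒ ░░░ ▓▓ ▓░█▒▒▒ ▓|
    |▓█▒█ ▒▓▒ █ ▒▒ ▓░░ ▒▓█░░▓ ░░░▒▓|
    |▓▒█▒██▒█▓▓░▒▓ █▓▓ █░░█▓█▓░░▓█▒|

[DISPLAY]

█···█·····               ┃            
██········               ┃            
█···█·█···      ┏━━━━━━━━━━━━━━━━━━━━━
·█····██··      ┃ ImageViewer         
·██··██···      ┠─────────────────────
                ┃░▒███▒░░░ ▒▓ ░▓ ▓▓█▒ 
                ┃██▓▓ ░▓▓▓ ░▓▓ █ █  █▓
                ┃░░█░ ▓▓█░  ▓▒░▓█░█░▒ 
                ┃▒░█░▒▒░ ░  ▓░▓▓▓░▓░▓▒
                ┃░▒░█░ ░▒▒███░░▓▒░▒ ▒█
━━━━━━━┓        ┃▓▓ █▒▒ ▒  ▓░▓█░▓░░▓░▓
       ┃        ┃ ▒██▒██░ ░▓ ▓█▒ █▓   
───────┨━━━━━━━━┃ ▒ ▒▓█░█░░ ▒ ▓░▓▓░█░▒
       ┃        ┃▒█▒  ▓▓░░░ ▒▒█▒▓░▒█▒▓
███··█·┃        ┃░░ ░█  ▒▓░▓█▒█▓█▒█▓▒█
███····┃        ┗━━━━━━━━━━━━━━━━━━━━━
··███··┃                              
·█·██·█┃                              


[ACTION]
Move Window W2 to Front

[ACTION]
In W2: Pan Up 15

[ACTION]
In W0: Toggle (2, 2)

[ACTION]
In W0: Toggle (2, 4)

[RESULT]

█···█·····               ┃            
·██·······               ┃            
█···█·█···      ┏━━━━━━━━━━━━━━━━━━━━━
·█····██··      ┃ ImageViewer         
·██··██···      ┠─────────────────────
                ┃░▒███▒░░░ ▒▓ ░▓ ▓▓█▒ 
                ┃██▓▓ ░▓▓▓ ░▓▓ █ █  █▓
                ┃░░█░ ▓▓█░  ▓▒░▓█░█░▒ 
                ┃▒░█░▒▒░ ░  ▓░▓▓▓░▓░▓▒
                ┃░▒░█░ ░▒▒███░░▓▒░▒ ▒█
━━━━━━━┓        ┃▓▓ █▒▒ ▒  ▓░▓█░▓░░▓░▓
       ┃        ┃ ▒██▒██░ ░▓ ▓█▒ █▓   
───────┨━━━━━━━━┃ ▒ ▒▓█░█░░ ▒ ▓░▓▓░█░▒
       ┃        ┃▒█▒  ▓▓░░░ ▒▒█▒▓░▒█▒▓
███··█·┃        ┃░░ ░█  ▒▓░▓█▒█▓█▒█▓▒█
███····┃        ┗━━━━━━━━━━━━━━━━━━━━━
··███··┃                              
·█·██·█┃                              


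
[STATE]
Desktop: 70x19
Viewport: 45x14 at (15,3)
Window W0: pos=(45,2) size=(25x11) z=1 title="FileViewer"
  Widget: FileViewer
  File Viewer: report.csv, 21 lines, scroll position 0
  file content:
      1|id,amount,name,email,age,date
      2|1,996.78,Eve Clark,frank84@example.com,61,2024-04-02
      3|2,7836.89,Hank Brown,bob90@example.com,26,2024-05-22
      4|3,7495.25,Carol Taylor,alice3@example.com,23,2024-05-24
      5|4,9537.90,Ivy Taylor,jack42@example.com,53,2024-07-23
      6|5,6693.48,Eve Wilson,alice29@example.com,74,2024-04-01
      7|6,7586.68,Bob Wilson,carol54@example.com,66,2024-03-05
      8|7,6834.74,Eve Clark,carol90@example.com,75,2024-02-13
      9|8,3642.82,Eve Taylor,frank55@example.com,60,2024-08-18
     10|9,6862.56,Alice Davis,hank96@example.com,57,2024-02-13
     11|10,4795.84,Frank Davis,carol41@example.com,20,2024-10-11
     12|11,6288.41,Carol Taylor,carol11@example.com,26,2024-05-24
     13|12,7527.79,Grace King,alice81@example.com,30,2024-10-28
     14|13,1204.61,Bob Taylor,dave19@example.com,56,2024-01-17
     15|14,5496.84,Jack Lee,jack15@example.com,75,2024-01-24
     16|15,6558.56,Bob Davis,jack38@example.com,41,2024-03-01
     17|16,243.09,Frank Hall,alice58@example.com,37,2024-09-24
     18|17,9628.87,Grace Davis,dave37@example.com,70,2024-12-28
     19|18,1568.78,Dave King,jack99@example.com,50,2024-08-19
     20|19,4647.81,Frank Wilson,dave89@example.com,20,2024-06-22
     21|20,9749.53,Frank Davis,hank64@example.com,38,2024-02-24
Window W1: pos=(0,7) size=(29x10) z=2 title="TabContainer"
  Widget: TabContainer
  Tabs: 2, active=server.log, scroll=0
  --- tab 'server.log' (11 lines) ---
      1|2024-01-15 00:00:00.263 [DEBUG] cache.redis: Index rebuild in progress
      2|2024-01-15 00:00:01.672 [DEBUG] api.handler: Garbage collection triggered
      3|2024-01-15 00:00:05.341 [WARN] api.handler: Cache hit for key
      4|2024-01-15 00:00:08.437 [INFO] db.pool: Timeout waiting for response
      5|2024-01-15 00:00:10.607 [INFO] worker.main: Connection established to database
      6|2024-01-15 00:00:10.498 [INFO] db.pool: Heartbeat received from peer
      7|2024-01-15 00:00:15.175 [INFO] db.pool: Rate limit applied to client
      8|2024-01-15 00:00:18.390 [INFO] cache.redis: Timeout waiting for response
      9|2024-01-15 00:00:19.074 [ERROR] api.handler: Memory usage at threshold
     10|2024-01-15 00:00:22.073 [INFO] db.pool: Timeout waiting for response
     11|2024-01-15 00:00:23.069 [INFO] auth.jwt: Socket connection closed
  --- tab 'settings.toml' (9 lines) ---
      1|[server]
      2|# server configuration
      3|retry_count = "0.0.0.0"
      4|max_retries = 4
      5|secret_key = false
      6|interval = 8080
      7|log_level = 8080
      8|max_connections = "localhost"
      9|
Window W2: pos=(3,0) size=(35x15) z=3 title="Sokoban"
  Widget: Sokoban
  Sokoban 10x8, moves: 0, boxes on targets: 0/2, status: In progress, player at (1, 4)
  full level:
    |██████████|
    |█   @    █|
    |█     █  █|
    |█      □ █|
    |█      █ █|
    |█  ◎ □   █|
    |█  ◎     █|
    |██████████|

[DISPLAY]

                      ┃       ┃ FileViewer   
                      ┃       ┠──────────────
                      ┃       ┃id,amount,name
                      ┃       ┃1,996.78,Eve C
                      ┃       ┃2,7836.89,Hank
                      ┃       ┃3,7495.25,Caro
                      ┃       ┃4,9537.90,Ivy 
                      ┃       ┃5,6693.48,Eve 
/2                    ┃       ┃6,7586.68,Bob 
                      ┃       ┗━━━━━━━━━━━━━━
                      ┃                      
━━━━━━━━━━━━━━━━━━━━━━┛                      
00:08.437 [IN┃                               
━━━━━━━━━━━━━┛                               


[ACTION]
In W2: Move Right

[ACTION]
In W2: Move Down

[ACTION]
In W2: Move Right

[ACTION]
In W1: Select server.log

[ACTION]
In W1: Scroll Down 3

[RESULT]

                      ┃       ┃ FileViewer   
                      ┃       ┠──────────────
                      ┃       ┃id,amount,name
                      ┃       ┃1,996.78,Eve C
                      ┃       ┃2,7836.89,Hank
                      ┃       ┃3,7495.25,Caro
                      ┃       ┃4,9537.90,Ivy 
                      ┃       ┃5,6693.48,Eve 
/2                    ┃       ┃6,7586.68,Bob 
                      ┃       ┗━━━━━━━━━━━━━━
                      ┃                      
━━━━━━━━━━━━━━━━━━━━━━┛                      
00:15.175 [IN┃                               
━━━━━━━━━━━━━┛                               


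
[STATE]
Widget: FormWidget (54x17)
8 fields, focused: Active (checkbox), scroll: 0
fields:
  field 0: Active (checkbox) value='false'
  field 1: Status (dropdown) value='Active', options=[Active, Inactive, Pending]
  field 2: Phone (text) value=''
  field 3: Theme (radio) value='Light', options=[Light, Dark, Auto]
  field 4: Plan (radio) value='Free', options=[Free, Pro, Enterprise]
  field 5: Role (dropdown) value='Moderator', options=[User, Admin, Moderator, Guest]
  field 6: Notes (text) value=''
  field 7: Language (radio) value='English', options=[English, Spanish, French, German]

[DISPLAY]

> Active:     [ ]                                     
  Status:     [Active                               ▼]
  Phone:      [                                      ]
  Theme:      (●) Light  ( ) Dark  ( ) Auto           
  Plan:       (●) Free  ( ) Pro  ( ) Enterprise       
  Role:       [Moderator                            ▼]
  Notes:      [                                      ]
  Language:   (●) English  ( ) Spanish  ( ) French  ( 
                                                      
                                                      
                                                      
                                                      
                                                      
                                                      
                                                      
                                                      
                                                      


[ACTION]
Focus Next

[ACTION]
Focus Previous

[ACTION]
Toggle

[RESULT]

> Active:     [x]                                     
  Status:     [Active                               ▼]
  Phone:      [                                      ]
  Theme:      (●) Light  ( ) Dark  ( ) Auto           
  Plan:       (●) Free  ( ) Pro  ( ) Enterprise       
  Role:       [Moderator                            ▼]
  Notes:      [                                      ]
  Language:   (●) English  ( ) Spanish  ( ) French  ( 
                                                      
                                                      
                                                      
                                                      
                                                      
                                                      
                                                      
                                                      
                                                      
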